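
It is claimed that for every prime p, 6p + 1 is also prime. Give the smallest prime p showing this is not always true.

p = 19

A counterexample is any prime p such that 6p + 1 is not prime; we check each in order.
For p = 2, 3, 5, 7, 11, 13, 17 the conclusion holds.
p = 19: 6p + 1 = 115 = 5 × 23, not prime.
Thus p = 19 disproves the claim, and no smaller p works.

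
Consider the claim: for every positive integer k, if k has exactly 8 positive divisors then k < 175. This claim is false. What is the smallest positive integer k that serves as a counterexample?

k = 182

Check each positive integer k in order until k has exactly 8 positive divisors but the claim fails.
For k = 24, 30, 40, 42, …, 165, 170, 174 the conclusion holds.
k = 182: τ(182) = 8; 182 ≥ 175.
Thus k = 182 disproves the claim, and no smaller k works.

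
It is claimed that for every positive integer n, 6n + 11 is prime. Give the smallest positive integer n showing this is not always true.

Check each positive integer n in order until 6n + 11 is not prime.
For n = 1, 2, 3 the conclusion holds.
n = 4: 6n + 11 = 35 = 5 × 7, composite.

n = 4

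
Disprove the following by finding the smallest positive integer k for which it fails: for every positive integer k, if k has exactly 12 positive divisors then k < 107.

k = 108

A counterexample is any positive integer k such that k has exactly 12 positive divisors but the claim fails; we check each in order.
k = 60: τ(60) = 12; 60 < 107.
k = 72: τ(72) = 12; 72 < 107.
k = 84: τ(84) = 12; 84 < 107.
k = 90: τ(90) = 12; 90 < 107.
k = 96: τ(96) = 12; 96 < 107.
k = 108: τ(108) = 12; 108 ≥ 107.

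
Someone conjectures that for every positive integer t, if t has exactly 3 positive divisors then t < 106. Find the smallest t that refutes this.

The first 4 eligible values, up to t = 49, all satisfy the conclusion.
t = 121: τ(121) = 3; 121 ≥ 106.

t = 121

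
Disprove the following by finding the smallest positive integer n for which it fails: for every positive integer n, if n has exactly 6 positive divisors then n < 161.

We need the least positive integer n for which n has exactly 6 positive divisors but the claim fails.
The first 22 eligible values, up to n = 153, all satisfy the conclusion.
n = 164: τ(164) = 6; 164 ≥ 161.

n = 164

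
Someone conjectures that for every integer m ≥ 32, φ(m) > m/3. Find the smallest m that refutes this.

Check each integer m ≥ 32 in order until the claim fails.
m = 32: φ(32) = 16 and 32/3 = 32/3, so φ(32) > 32/3.
m = 33: φ(33) = 20 and 33/3 = 11, so φ(33) > 33/3.
m = 34: φ(34) = 16 and 34/3 = 34/3, so φ(34) > 34/3.
m = 35: φ(35) = 24 and 35/3 = 35/3, so φ(35) > 35/3.
m = 36: φ(36) = 12 and 36/3 = 12, so φ(36) ≤ 36/3.
Thus m = 36 disproves the claim, and no smaller m works.

m = 36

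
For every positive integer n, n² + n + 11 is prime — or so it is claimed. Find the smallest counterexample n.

n = 10

For n = 1, 2, 3, 4, 5, 6, 7, 8, 9 the conclusion holds.
n = 10: n² + n + 11 = 121 = 11 × 11, composite.
So n = 10 is the smallest counterexample.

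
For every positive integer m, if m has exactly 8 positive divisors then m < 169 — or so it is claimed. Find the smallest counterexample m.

Check each positive integer m in order until m has exactly 8 positive divisors but the claim fails.
For m = 24, 30, 40, 42, …, 152, 154, 165 the conclusion holds.
m = 170: τ(170) = 8; 170 ≥ 169.
So m = 170 is the smallest counterexample.

m = 170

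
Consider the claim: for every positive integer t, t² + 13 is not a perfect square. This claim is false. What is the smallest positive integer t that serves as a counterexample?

t = 6

A counterexample is any positive integer t such that t² + 13 is a perfect square; we check each in order.
For t = 1, 2, 3, 4, 5 the conclusion holds.
t = 6: 6² + 13 = 49 = 7², a perfect square.
Hence t = 6 is a counterexample.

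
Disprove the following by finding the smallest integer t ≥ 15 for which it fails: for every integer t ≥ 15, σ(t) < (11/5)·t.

t = 24

We need the least integer t ≥ 15 for which the claim fails.
For t = 15, 16, 17, 18, 19, 20, 21, 22, 23 the conclusion holds.
t = 24: σ(24) = 60; 60 ≥ 264/5.
Thus t = 24 disproves the claim, and no smaller t works.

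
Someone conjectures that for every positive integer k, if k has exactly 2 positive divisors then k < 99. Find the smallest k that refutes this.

We need the least positive integer k for which k has exactly 2 positive divisors but the claim fails.
For k = 2, 3, 5, 7, …, 83, 89, 97 the conclusion holds.
k = 101: τ(101) = 2; 101 ≥ 99.

k = 101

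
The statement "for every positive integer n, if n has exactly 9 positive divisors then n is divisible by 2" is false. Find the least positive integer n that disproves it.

n = 225

A counterexample is any positive integer n such that n has exactly 9 positive divisors but n is not divisible by 2; we check each in order.
n = 36: τ(36) = 9; 36 mod 2 = 0.
n = 100: τ(100) = 9; 100 mod 2 = 0.
n = 196: τ(196) = 9; 196 mod 2 = 0.
n = 225: τ(225) = 9; 225 mod 2 = 1.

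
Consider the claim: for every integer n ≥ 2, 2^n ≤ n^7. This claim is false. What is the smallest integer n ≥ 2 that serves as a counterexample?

n = 37

We need the least integer n ≥ 2 for which 2^n > n^7.
For n = 2, 3, 4, 5, …, 34, 35, 36 the conclusion holds.
n = 37: 2^n = 137438953472 and n^7 = 94931877133, so 137438953472 > 94931877133.
Hence n = 37 is a counterexample.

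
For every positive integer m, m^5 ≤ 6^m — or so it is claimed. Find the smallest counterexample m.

A counterexample is any positive integer m such that m^5 > 6^m; we check each in order.
For m = 1, 2 the conclusion holds.
m = 3: m^5 = 243 and 6^m = 216, so 243 > 216.

m = 3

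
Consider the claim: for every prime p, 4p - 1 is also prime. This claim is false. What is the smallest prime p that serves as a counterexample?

A counterexample is any prime p such that 4p - 1 is not prime; we check each in order.
For p = 2, 3, 5 the conclusion holds.
p = 7: 4p - 1 = 27 = 3 × 9, not prime.

p = 7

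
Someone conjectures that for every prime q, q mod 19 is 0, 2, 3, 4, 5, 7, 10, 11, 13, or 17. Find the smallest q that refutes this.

q = 31

A counterexample is any prime q such that the claim fails; we check each in order.
For q = 2, 3, 5, 7, 11, 13, 17, 19, 23, 29 the conclusion holds.
q = 31: 31 mod 19 = 12 — not in {0, 2, 3, 4, 5, 7, 10, 11, 13, 17}.
So q = 31 is the smallest counterexample.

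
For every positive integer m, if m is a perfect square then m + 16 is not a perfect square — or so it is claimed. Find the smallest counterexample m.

A counterexample is any positive integer m such that m is a perfect square but m + 16 is a perfect square; we check each in order.
m = 1: 1 + 16 = 17, not a perfect square.
m = 4: 4 + 16 = 20, not a perfect square.
m = 9: 9 = 3² and 9 + 16 = 25 = 5².

m = 9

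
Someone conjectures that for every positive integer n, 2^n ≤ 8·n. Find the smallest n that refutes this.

We need the least positive integer n for which 2^n > 8·n.
For n = 1, 2, 3, 4, 5 the conclusion holds.
n = 6: 2^n = 64 and 8·n = 48, so 64 > 48.

n = 6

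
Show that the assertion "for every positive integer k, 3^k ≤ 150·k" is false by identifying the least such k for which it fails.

A counterexample is any positive integer k such that 3^k > 150·k; we check each in order.
k = 1: 3^k = 3 and 150·k = 150, so 3 ≤ 150.
k = 2: 3^k = 9 and 150·k = 300, so 9 ≤ 300.
k = 3: 3^k = 27 and 150·k = 450, so 27 ≤ 450.
k = 4: 3^k = 81 and 150·k = 600, so 81 ≤ 600.
k = 5: 3^k = 243 and 150·k = 750, so 243 ≤ 750.
k = 6: 3^k = 729 and 150·k = 900, so 729 ≤ 900.
k = 7: 3^k = 2187 and 150·k = 1050, so 2187 > 1050.

k = 7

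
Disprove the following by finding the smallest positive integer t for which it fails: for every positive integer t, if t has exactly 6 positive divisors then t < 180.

t = 188

Check each positive integer t in order until t has exactly 6 positive divisors but the claim fails.
The first 26 eligible values, up to t = 175, all satisfy the conclusion.
t = 188: τ(188) = 6; 188 ≥ 180.
Thus t = 188 disproves the claim, and no smaller t works.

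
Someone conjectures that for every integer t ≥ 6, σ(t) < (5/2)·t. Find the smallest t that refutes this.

Check each integer t ≥ 6 in order until the claim fails.
The first 18 eligible values, up to t = 23, all satisfy the conclusion.
t = 24: σ(24) = 60; 60 ≥ 60.

t = 24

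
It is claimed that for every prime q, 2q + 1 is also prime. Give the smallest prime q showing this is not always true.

q = 7

For q = 2, 3, 5 the conclusion holds.
q = 7: 2q + 1 = 15 = 3 × 5, not prime.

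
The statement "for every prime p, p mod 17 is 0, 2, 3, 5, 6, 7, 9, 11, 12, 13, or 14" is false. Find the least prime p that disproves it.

p = 59

For p = 2, 3, 5, 7, …, 43, 47, 53 the conclusion holds.
p = 59: 59 mod 17 = 8 — not in {0, 2, 3, 5, 6, 7, 9, 11, 12, 13, 14}.
Hence p = 59 is a counterexample.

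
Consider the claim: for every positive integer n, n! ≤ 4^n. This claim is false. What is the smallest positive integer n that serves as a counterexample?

n = 9

Check each positive integer n in order until n! > 4^n.
n = 1: n! = 1 and 4^n = 4, so 1 ≤ 4.
n = 2: n! = 2 and 4^n = 16, so 2 ≤ 16.
n = 3: n! = 6 and 4^n = 64, so 6 ≤ 64.
n = 4: n! = 24 and 4^n = 256, so 24 ≤ 256.
n = 5: n! = 120 and 4^n = 1024, so 120 ≤ 1024.
n = 6: n! = 720 and 4^n = 4096, so 720 ≤ 4096.
n = 7: n! = 5040 and 4^n = 16384, so 5040 ≤ 16384.
n = 8: n! = 40320 and 4^n = 65536, so 40320 ≤ 65536.
n = 9: n! = 362880 and 4^n = 262144, so 362880 > 262144.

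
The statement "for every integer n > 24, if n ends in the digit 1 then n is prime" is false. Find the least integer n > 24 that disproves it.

For n = 31, 41 the conclusion holds.
n = 51: 51 ends in 1; 51 = 3 × 17, composite.
So n = 51 is the smallest counterexample.

n = 51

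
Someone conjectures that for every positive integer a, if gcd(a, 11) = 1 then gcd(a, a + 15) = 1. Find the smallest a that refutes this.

a = 3

We need the least positive integer a for which gcd(a, 11) = 1 but gcd(a, a + 15) > 1.
a = 1: gcd(1, 16) = 1.
a = 2: gcd(2, 17) = 1.
a = 3: gcd(3, 18) = 3.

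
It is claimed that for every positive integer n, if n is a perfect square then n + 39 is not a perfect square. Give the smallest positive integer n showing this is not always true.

n = 25

We need the least positive integer n for which n is a perfect square but n + 39 is a perfect square.
n = 1: 1 + 39 = 40, not a perfect square.
n = 4: 4 + 39 = 43, not a perfect square.
n = 9: 9 + 39 = 48, not a perfect square.
n = 16: 16 + 39 = 55, not a perfect square.
n = 25: 25 = 5² and 25 + 39 = 64 = 8².
Hence n = 25 is a counterexample.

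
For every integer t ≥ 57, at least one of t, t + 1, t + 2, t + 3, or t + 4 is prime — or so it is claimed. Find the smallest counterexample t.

A counterexample is any integer t ≥ 57 such that t, t + 1, t + 2, t + 3, t + 4 are all composite; we check each in order.
t = 57: 59 is prime.
t = 58: 59 is prime.
t = 59: 59 is prime.
t = 60: 61 is prime.
t = 61: 61 is prime.
t = 62: 62 = 2 × 31; 63 = 3 × 21; 64 = 2 × 32; 65 = 5 × 13; 66 = 2 × 33 — all composite.

t = 62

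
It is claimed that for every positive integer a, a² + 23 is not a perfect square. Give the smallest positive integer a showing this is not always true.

A counterexample is any positive integer a such that a² + 23 is a perfect square; we check each in order.
For a = 1, 2, 3, 4, 5, 6, 7, 8, 9, 10 the conclusion holds.
a = 11: 11² + 23 = 144 = 12², a perfect square.
Thus a = 11 disproves the claim, and no smaller a works.

a = 11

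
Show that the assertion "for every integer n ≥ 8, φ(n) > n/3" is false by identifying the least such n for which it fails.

For n = 8, 9, 10, 11 the conclusion holds.
n = 12: φ(12) = 4 and 12/3 = 4, so φ(12) ≤ 12/3.

n = 12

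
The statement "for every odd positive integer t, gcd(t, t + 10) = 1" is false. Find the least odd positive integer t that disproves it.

A counterexample is any odd positive integer t such that gcd(t, t + 10) > 1; we check each in order.
t = 1: gcd(1, 11) = 1.
t = 3: gcd(3, 13) = 1.
t = 5: gcd(5, 15) = 5.
Thus t = 5 disproves the claim, and no smaller t works.

t = 5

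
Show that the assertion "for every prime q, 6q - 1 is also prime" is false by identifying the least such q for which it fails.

Check each prime q in order until 6q - 1 is not prime.
q = 2: 6q - 1 = 11, prime.
q = 3: 6q - 1 = 17, prime.
q = 5: 6q - 1 = 29, prime.
q = 7: 6q - 1 = 41, prime.
q = 11: 6q - 1 = 65 = 5 × 13, not prime.

q = 11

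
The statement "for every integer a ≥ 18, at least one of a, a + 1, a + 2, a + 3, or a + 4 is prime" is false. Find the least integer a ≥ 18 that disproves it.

a = 24

For a = 18, 19, 20, 21, 22, 23 the conclusion holds.
a = 24: 24 = 2 × 12; 25 = 5 × 5; 26 = 2 × 13; 27 = 3 × 9; 28 = 2 × 14 — all composite.
So a = 24 is the smallest counterexample.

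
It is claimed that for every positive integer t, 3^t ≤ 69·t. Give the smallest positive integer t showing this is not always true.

A counterexample is any positive integer t such that 3^t > 69·t; we check each in order.
The first 5 eligible values, up to t = 5, all satisfy the conclusion.
t = 6: 3^t = 729 and 69·t = 414, so 729 > 414.

t = 6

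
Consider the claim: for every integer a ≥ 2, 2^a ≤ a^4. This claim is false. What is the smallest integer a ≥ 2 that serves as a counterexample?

Check each integer a ≥ 2 in order until 2^a > a^4.
For a = 2, 3, 4, 5, …, 14, 15, 16 the conclusion holds.
a = 17: 2^a = 131072 and a^4 = 83521, so 131072 > 83521.
Hence a = 17 is a counterexample.

a = 17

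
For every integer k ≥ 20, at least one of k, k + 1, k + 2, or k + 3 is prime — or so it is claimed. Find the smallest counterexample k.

k = 24

We need the least integer k ≥ 20 for which k, k + 1, k + 2, k + 3 are all composite.
The first 4 eligible values, up to k = 23, all satisfy the conclusion.
k = 24: 24 = 2 × 12; 25 = 5 × 5; 26 = 2 × 13; 27 = 3 × 9 — all composite.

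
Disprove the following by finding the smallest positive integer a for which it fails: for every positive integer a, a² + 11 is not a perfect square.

A counterexample is any positive integer a such that a² + 11 is a perfect square; we check each in order.
The first 4 eligible values, up to a = 4, all satisfy the conclusion.
a = 5: 5² + 11 = 36 = 6², a perfect square.
So a = 5 is the smallest counterexample.

a = 5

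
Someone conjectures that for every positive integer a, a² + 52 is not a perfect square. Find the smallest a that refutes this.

A counterexample is any positive integer a such that a² + 52 is a perfect square; we check each in order.
For a = 1, 2, 3, 4, …, 9, 10, 11 the conclusion holds.
a = 12: 12² + 52 = 196 = 14², a perfect square.

a = 12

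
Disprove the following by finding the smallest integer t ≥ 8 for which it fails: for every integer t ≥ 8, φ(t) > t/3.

t = 12

Check each integer t ≥ 8 in order until the claim fails.
t = 8: φ(8) = 4 and 8/3 = 8/3, so φ(8) > 8/3.
t = 9: φ(9) = 6 and 9/3 = 3, so φ(9) > 9/3.
t = 10: φ(10) = 4 and 10/3 = 10/3, so φ(10) > 10/3.
t = 11: φ(11) = 10 and 11/3 = 11/3, so φ(11) > 11/3.
t = 12: φ(12) = 4 and 12/3 = 4, so φ(12) ≤ 12/3.
Thus t = 12 disproves the claim, and no smaller t works.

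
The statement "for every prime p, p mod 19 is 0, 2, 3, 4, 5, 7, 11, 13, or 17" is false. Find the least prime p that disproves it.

p = 29

We need the least prime p for which the claim fails.
The first 9 eligible values, up to p = 23, all satisfy the conclusion.
p = 29: 29 mod 19 = 10 — not in {0, 2, 3, 4, 5, 7, 11, 13, 17}.
So p = 29 is the smallest counterexample.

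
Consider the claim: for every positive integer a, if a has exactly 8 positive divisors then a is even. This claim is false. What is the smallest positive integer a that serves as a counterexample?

We need the least positive integer a for which a has exactly 8 positive divisors but a is odd.
The first 12 eligible values, up to a = 104, all satisfy the conclusion.
a = 105: divisors of 105: 1, 3, 5, 7, 15, 21, 35, 105; 105 is odd.
Hence a = 105 is a counterexample.

a = 105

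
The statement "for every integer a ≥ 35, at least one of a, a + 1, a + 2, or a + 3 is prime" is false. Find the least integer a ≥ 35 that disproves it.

a = 48

Check each integer a ≥ 35 in order until a, a + 1, a + 2, a + 3 are all composite.
For a = 35, 36, 37, 38, …, 45, 46, 47 the conclusion holds.
a = 48: 48 = 2 × 24; 49 = 7 × 7; 50 = 2 × 25; 51 = 3 × 17 — all composite.
So a = 48 is the smallest counterexample.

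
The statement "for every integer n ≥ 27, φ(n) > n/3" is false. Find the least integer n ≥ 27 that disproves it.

We need the least integer n ≥ 27 for which the claim fails.
n = 27: φ(27) = 18 and 27/3 = 9, so φ(27) > 27/3.
n = 28: φ(28) = 12 and 28/3 = 28/3, so φ(28) > 28/3.
n = 29: φ(29) = 28 and 29/3 = 29/3, so φ(29) > 29/3.
n = 30: φ(30) = 8 and 30/3 = 10, so φ(30) ≤ 30/3.
So n = 30 is the smallest counterexample.

n = 30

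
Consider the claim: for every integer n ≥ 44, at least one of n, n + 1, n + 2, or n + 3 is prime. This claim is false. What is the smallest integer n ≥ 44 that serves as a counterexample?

n = 48

We need the least integer n ≥ 44 for which n, n + 1, n + 2, n + 3 are all composite.
The first 4 eligible values, up to n = 47, all satisfy the conclusion.
n = 48: 48 = 2 × 24; 49 = 7 × 7; 50 = 2 × 25; 51 = 3 × 17 — all composite.
Thus n = 48 disproves the claim, and no smaller n works.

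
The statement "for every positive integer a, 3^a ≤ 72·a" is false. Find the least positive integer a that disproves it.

a = 6

We need the least positive integer a for which 3^a > 72·a.
For a = 1, 2, 3, 4, 5 the conclusion holds.
a = 6: 3^a = 729 and 72·a = 432, so 729 > 432.
Thus a = 6 disproves the claim, and no smaller a works.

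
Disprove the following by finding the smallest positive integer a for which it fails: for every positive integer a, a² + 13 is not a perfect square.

For a = 1, 2, 3, 4, 5 the conclusion holds.
a = 6: 6² + 13 = 49 = 7², a perfect square.
Hence a = 6 is a counterexample.

a = 6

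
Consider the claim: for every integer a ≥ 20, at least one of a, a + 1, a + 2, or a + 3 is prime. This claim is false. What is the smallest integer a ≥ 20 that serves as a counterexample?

a = 24

A counterexample is any integer a ≥ 20 such that a, a + 1, a + 2, a + 3 are all composite; we check each in order.
The first 4 eligible values, up to a = 23, all satisfy the conclusion.
a = 24: 24 = 2 × 12; 25 = 5 × 5; 26 = 2 × 13; 27 = 3 × 9 — all composite.
Hence a = 24 is a counterexample.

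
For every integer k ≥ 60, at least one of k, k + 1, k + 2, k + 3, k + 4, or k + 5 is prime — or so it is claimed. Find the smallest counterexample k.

A counterexample is any integer k ≥ 60 such that k, k + 1, k + 2, k + 3, k + 4, k + 5 are all composite; we check each in order.
For k = 60, 61, 62, 63, …, 87, 88, 89 the conclusion holds.
k = 90: 90 = 2 × 45; 91 = 7 × 13; 92 = 2 × 46; 93 = 3 × 31; 94 = 2 × 47; 95 = 5 × 19 — all composite.

k = 90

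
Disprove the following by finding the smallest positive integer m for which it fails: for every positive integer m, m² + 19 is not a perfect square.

m = 9

Check each positive integer m in order until m² + 19 is a perfect square.
For m = 1, 2, 3, 4, 5, 6, 7, 8 the conclusion holds.
m = 9: 9² + 19 = 100 = 10², a perfect square.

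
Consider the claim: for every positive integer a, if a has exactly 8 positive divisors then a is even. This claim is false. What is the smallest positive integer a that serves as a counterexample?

For a = 24, 30, 40, 42, …, 88, 102, 104 the conclusion holds.
a = 105: divisors of 105: 1, 3, 5, 7, 15, 21, 35, 105; 105 is odd.
Hence a = 105 is a counterexample.

a = 105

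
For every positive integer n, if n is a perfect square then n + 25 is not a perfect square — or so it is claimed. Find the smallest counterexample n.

n = 144

Check each positive integer n in order until n is a perfect square but n + 25 is a perfect square.
For n = 1, 4, 9, 16, …, 81, 100, 121 the conclusion holds.
n = 144: 144 = 12² and 144 + 25 = 169 = 13².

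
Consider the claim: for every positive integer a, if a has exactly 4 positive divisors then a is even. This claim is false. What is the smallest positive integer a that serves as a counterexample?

a = 15

The first 4 eligible values, up to a = 14, all satisfy the conclusion.
a = 15: divisors of 15: 1, 3, 5, 15; 15 is odd.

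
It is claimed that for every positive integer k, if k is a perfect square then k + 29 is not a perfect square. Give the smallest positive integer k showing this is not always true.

Check each positive integer k in order until k is a perfect square but k + 29 is a perfect square.
For k = 1, 4, 9, 16, …, 121, 144, 169 the conclusion holds.
k = 196: 196 = 14² and 196 + 29 = 225 = 15².
Hence k = 196 is a counterexample.

k = 196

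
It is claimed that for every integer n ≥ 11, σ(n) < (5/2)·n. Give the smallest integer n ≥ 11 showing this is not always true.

For n = 11, 12, 13, 14, …, 21, 22, 23 the conclusion holds.
n = 24: σ(24) = 60; 60 ≥ 60.
So n = 24 is the smallest counterexample.

n = 24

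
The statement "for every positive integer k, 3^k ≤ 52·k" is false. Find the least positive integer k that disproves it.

Check each positive integer k in order until 3^k > 52·k.
The first 5 eligible values, up to k = 5, all satisfy the conclusion.
k = 6: 3^k = 729 and 52·k = 312, so 729 > 312.

k = 6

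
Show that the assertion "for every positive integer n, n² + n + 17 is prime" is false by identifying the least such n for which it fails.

n = 16

Check each positive integer n in order until n² + n + 17 is not prime.
The first 15 eligible values, up to n = 15, all satisfy the conclusion.
n = 16: n² + n + 17 = 289 = 17 × 17, composite.
So n = 16 is the smallest counterexample.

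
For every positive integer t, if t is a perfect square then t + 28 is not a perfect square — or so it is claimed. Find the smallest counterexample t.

t = 36

A counterexample is any positive integer t such that t is a perfect square but t + 28 is a perfect square; we check each in order.
t = 1: 1 + 28 = 29, not a perfect square.
t = 4: 4 + 28 = 32, not a perfect square.
t = 9: 9 + 28 = 37, not a perfect square.
t = 16: 16 + 28 = 44, not a perfect square.
t = 25: 25 + 28 = 53, not a perfect square.
t = 36: 36 = 6² and 36 + 28 = 64 = 8².
So t = 36 is the smallest counterexample.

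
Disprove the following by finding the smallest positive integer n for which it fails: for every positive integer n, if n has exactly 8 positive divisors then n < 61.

A counterexample is any positive integer n such that n has exactly 8 positive divisors but the claim fails; we check each in order.
For n = 24, 30, 40, 42, 54, 56 the conclusion holds.
n = 66: τ(66) = 8; 66 ≥ 61.
Hence n = 66 is a counterexample.

n = 66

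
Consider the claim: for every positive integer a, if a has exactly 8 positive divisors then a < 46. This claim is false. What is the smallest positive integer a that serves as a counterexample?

a = 54

For a = 24, 30, 40, 42 the conclusion holds.
a = 54: τ(54) = 8; 54 ≥ 46.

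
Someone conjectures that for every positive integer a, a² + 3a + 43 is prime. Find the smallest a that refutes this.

We need the least positive integer a for which a² + 3a + 43 is not prime.
For a = 1, 2, 3, 4, …, 36, 37, 38 the conclusion holds.
a = 39: a² + 3a + 43 = 1681 = 41 × 41, composite.
So a = 39 is the smallest counterexample.

a = 39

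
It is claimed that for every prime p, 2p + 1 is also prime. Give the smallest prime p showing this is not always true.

For p = 2, 3, 5 the conclusion holds.
p = 7: 2p + 1 = 15 = 3 × 5, not prime.

p = 7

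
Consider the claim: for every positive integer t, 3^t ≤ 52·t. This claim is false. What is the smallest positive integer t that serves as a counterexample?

Check each positive integer t in order until 3^t > 52·t.
The first 5 eligible values, up to t = 5, all satisfy the conclusion.
t = 6: 3^t = 729 and 52·t = 312, so 729 > 312.
So t = 6 is the smallest counterexample.

t = 6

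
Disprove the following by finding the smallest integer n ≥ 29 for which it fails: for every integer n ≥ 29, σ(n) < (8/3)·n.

A counterexample is any integer n ≥ 29 such that the claim fails; we check each in order.
The first 31 eligible values, up to n = 59, all satisfy the conclusion.
n = 60: σ(60) = 168; 168 ≥ 160.
So n = 60 is the smallest counterexample.

n = 60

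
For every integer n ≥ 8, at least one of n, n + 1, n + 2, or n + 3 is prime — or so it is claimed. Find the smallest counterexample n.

n = 24

We need the least integer n ≥ 8 for which n, n + 1, n + 2, n + 3 are all composite.
For n = 8, 9, 10, 11, …, 21, 22, 23 the conclusion holds.
n = 24: 24 = 2 × 12; 25 = 5 × 5; 26 = 2 × 13; 27 = 3 × 9 — all composite.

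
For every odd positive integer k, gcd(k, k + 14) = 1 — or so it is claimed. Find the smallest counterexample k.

For k = 1, 3, 5 the conclusion holds.
k = 7: gcd(7, 21) = 7.
So k = 7 is the smallest counterexample.

k = 7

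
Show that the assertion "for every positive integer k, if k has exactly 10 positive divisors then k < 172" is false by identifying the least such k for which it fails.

k = 176

A counterexample is any positive integer k such that k has exactly 10 positive divisors but the claim fails; we check each in order.
For k = 48, 80, 112, 162 the conclusion holds.
k = 176: τ(176) = 10; 176 ≥ 172.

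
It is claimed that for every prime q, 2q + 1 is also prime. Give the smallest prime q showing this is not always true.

q = 2: 2q + 1 = 5, prime.
q = 3: 2q + 1 = 7, prime.
q = 5: 2q + 1 = 11, prime.
q = 7: 2q + 1 = 15 = 3 × 5, not prime.
So q = 7 is the smallest counterexample.

q = 7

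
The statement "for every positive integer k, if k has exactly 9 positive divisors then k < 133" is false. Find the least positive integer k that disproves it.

We need the least positive integer k for which k has exactly 9 positive divisors but the claim fails.
k = 36: τ(36) = 9; 36 < 133.
k = 100: τ(100) = 9; 100 < 133.
k = 196: τ(196) = 9; 196 ≥ 133.
Hence k = 196 is a counterexample.

k = 196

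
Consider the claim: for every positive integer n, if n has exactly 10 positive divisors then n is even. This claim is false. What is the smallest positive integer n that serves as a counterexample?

n = 405

For n = 48, 80, 112, 162, 176, 208, 272, 304, 368 the conclusion holds.
n = 405: divisors of 405: 10 divisors; 405 is odd.
So n = 405 is the smallest counterexample.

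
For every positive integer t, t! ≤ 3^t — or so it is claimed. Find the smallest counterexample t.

t = 7

For t = 1, 2, 3, 4, 5, 6 the conclusion holds.
t = 7: t! = 5040 and 3^t = 2187, so 5040 > 2187.
Hence t = 7 is a counterexample.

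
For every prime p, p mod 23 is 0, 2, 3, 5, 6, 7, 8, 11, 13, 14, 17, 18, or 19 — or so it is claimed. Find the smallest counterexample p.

The first 13 eligible values, up to p = 41, all satisfy the conclusion.
p = 43: 43 mod 23 = 20 — not in {0, 2, 3, 5, 6, 7, 8, 11, 13, 14, 17, 18, 19}.

p = 43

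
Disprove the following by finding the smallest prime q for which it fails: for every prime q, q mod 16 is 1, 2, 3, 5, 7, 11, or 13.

q = 31

The first 10 eligible values, up to q = 29, all satisfy the conclusion.
q = 31: 31 mod 16 = 15 — not in {1, 2, 3, 5, 7, 11, 13}.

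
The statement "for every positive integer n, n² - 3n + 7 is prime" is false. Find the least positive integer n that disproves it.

A counterexample is any positive integer n such that n² - 3n + 7 is not prime; we check each in order.
For n = 1, 2, 3, 4, 5 the conclusion holds.
n = 6: n² - 3n + 7 = 25 = 5 × 5, composite.
Hence n = 6 is a counterexample.

n = 6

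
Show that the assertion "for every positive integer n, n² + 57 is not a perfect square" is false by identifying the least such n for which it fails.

A counterexample is any positive integer n such that n² + 57 is a perfect square; we check each in order.
n = 1: 1² + 57 = 58, not a perfect square.
n = 2: 2² + 57 = 61, not a perfect square.
n = 3: 3² + 57 = 66, not a perfect square.
n = 4: 4² + 57 = 73, not a perfect square.
n = 5: 5² + 57 = 82, not a perfect square.
n = 6: 6² + 57 = 93, not a perfect square.
n = 7: 7² + 57 = 106, not a perfect square.
n = 8: 8² + 57 = 121 = 11², a perfect square.
Thus n = 8 disproves the claim, and no smaller n works.

n = 8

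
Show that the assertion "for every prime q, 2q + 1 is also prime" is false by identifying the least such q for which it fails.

q = 7

A counterexample is any prime q such that 2q + 1 is not prime; we check each in order.
q = 2: 2q + 1 = 5, prime.
q = 3: 2q + 1 = 7, prime.
q = 5: 2q + 1 = 11, prime.
q = 7: 2q + 1 = 15 = 3 × 5, not prime.
Hence q = 7 is a counterexample.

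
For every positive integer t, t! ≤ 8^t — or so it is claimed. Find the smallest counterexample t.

A counterexample is any positive integer t such that t! > 8^t; we check each in order.
The first 19 eligible values, up to t = 19, all satisfy the conclusion.
t = 20: t! = 2432902008176640000 and 8^t = 1152921504606846976, so 2432902008176640000 > 1152921504606846976.

t = 20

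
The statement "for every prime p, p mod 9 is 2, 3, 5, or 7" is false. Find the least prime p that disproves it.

p = 13

We need the least prime p for which the claim fails.
For p = 2, 3, 5, 7, 11 the conclusion holds.
p = 13: 13 mod 9 = 4 — not in {2, 3, 5, 7}.
Thus p = 13 disproves the claim, and no smaller p works.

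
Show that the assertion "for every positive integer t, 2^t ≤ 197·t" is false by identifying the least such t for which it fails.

t = 12

A counterexample is any positive integer t such that 2^t > 197·t; we check each in order.
For t = 1, 2, 3, 4, …, 9, 10, 11 the conclusion holds.
t = 12: 2^t = 4096 and 197·t = 2364, so 4096 > 2364.
Hence t = 12 is a counterexample.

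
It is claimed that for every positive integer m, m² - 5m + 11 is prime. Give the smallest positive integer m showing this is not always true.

m = 7

We need the least positive integer m for which m² - 5m + 11 is not prime.
For m = 1, 2, 3, 4, 5, 6 the conclusion holds.
m = 7: m² - 5m + 11 = 25 = 5 × 5, composite.
Hence m = 7 is a counterexample.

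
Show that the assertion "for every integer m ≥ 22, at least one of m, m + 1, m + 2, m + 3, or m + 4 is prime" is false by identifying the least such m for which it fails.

m = 22: 23 is prime.
m = 23: 23 is prime.
m = 24: 24 = 2 × 12; 25 = 5 × 5; 26 = 2 × 13; 27 = 3 × 9; 28 = 2 × 14 — all composite.
So m = 24 is the smallest counterexample.

m = 24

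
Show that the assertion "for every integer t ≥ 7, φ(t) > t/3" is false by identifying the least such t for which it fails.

A counterexample is any integer t ≥ 7 such that the claim fails; we check each in order.
For t = 7, 8, 9, 10, 11 the conclusion holds.
t = 12: φ(12) = 4 and 12/3 = 4, so φ(12) ≤ 12/3.
Thus t = 12 disproves the claim, and no smaller t works.

t = 12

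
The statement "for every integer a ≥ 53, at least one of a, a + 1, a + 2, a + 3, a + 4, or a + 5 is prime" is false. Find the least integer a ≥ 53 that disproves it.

a = 90

The first 37 eligible values, up to a = 89, all satisfy the conclusion.
a = 90: 90 = 2 × 45; 91 = 7 × 13; 92 = 2 × 46; 93 = 3 × 31; 94 = 2 × 47; 95 = 5 × 19 — all composite.
So a = 90 is the smallest counterexample.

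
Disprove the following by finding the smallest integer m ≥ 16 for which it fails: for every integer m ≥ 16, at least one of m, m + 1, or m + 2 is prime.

Check each integer m ≥ 16 in order until m, m + 1, m + 2 are all composite.
For m = 16, 17, 18, 19 the conclusion holds.
m = 20: 20 = 2 × 10; 21 = 3 × 7; 22 = 2 × 11 — all composite.

m = 20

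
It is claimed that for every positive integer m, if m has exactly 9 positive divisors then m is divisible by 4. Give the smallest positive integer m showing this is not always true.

We need the least positive integer m for which m has exactly 9 positive divisors but m is not divisible by 4.
m = 36: τ(36) = 9; 36 mod 4 = 0.
m = 100: τ(100) = 9; 100 mod 4 = 0.
m = 196: τ(196) = 9; 196 mod 4 = 0.
m = 225: τ(225) = 9; 225 mod 4 = 1.
So m = 225 is the smallest counterexample.

m = 225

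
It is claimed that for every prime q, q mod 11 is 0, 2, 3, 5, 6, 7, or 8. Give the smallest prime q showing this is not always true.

The first 8 eligible values, up to q = 19, all satisfy the conclusion.
q = 23: 23 mod 11 = 1 — not in {0, 2, 3, 5, 6, 7, 8}.
Hence q = 23 is a counterexample.

q = 23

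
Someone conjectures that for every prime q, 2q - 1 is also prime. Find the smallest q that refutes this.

Check each prime q in order until 2q - 1 is not prime.
For q = 2, 3 the conclusion holds.
q = 5: 2q - 1 = 9 = 3 × 3, not prime.

q = 5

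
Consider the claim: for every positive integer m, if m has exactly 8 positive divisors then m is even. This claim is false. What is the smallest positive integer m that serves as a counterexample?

A counterexample is any positive integer m such that m has exactly 8 positive divisors but m is odd; we check each in order.
For m = 24, 30, 40, 42, …, 88, 102, 104 the conclusion holds.
m = 105: divisors of 105: 1, 3, 5, 7, 15, 21, 35, 105; 105 is odd.

m = 105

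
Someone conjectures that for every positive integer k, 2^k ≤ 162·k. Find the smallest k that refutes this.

k = 11

A counterexample is any positive integer k such that 2^k > 162·k; we check each in order.
The first 10 eligible values, up to k = 10, all satisfy the conclusion.
k = 11: 2^k = 2048 and 162·k = 1782, so 2048 > 1782.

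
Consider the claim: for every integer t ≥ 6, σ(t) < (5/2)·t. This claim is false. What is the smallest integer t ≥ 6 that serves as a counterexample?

t = 24

Check each integer t ≥ 6 in order until the claim fails.
The first 18 eligible values, up to t = 23, all satisfy the conclusion.
t = 24: σ(24) = 60; 60 ≥ 60.
Thus t = 24 disproves the claim, and no smaller t works.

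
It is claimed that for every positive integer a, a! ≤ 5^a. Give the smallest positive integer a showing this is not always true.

We need the least positive integer a for which a! > 5^a.
For a = 1, 2, 3, 4, …, 9, 10, 11 the conclusion holds.
a = 12: a! = 479001600 and 5^a = 244140625, so 479001600 > 244140625.

a = 12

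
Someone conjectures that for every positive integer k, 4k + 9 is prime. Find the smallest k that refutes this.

A counterexample is any positive integer k such that 4k + 9 is not prime; we check each in order.
For k = 1, 2 the conclusion holds.
k = 3: 4k + 9 = 21 = 3 × 7, composite.
Thus k = 3 disproves the claim, and no smaller k works.

k = 3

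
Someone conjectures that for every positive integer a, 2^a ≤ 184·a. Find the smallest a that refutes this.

For a = 1, 2, 3, 4, 5, 6, 7, 8, 9, 10 the conclusion holds.
a = 11: 2^a = 2048 and 184·a = 2024, so 2048 > 2024.
So a = 11 is the smallest counterexample.

a = 11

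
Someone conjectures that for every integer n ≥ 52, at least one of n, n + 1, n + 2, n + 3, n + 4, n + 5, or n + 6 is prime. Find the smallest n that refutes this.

n = 90

For n = 52, 53, 54, 55, …, 87, 88, 89 the conclusion holds.
n = 90: 90 = 2 × 45; 91 = 7 × 13; 92 = 2 × 46; 93 = 3 × 31; 94 = 2 × 47; 95 = 5 × 19; 96 = 2 × 48 — all composite.
Hence n = 90 is a counterexample.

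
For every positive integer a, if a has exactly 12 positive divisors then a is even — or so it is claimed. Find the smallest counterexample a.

a = 315

Check each positive integer a in order until a has exactly 12 positive divisors but a is odd.
The first 24 eligible values, up to a = 308, all satisfy the conclusion.
a = 315: divisors of 315: 12 divisors; 315 is odd.
Thus a = 315 disproves the claim, and no smaller a works.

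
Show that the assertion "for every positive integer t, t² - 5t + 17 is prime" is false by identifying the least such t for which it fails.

A counterexample is any positive integer t such that t² - 5t + 17 is not prime; we check each in order.
For t = 1, 2, 3, 4, …, 10, 11, 12 the conclusion holds.
t = 13: t² - 5t + 17 = 121 = 11 × 11, composite.
Hence t = 13 is a counterexample.

t = 13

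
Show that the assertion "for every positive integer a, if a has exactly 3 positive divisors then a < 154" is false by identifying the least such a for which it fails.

a = 169

Check each positive integer a in order until a has exactly 3 positive divisors but the claim fails.
The first 5 eligible values, up to a = 121, all satisfy the conclusion.
a = 169: τ(169) = 3; 169 ≥ 154.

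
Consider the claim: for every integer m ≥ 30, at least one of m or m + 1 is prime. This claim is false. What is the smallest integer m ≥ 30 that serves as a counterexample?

m = 30: 31 is prime.
m = 31: 31 is prime.
m = 32: 32 = 2 × 16; 33 = 3 × 11 — both composite.

m = 32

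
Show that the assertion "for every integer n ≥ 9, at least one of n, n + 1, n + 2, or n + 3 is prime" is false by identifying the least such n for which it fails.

A counterexample is any integer n ≥ 9 such that n, n + 1, n + 2, n + 3 are all composite; we check each in order.
The first 15 eligible values, up to n = 23, all satisfy the conclusion.
n = 24: 24 = 2 × 12; 25 = 5 × 5; 26 = 2 × 13; 27 = 3 × 9 — all composite.
So n = 24 is the smallest counterexample.

n = 24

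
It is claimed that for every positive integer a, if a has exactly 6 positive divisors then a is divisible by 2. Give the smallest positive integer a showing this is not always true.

a = 12: τ(12) = 6; 12 mod 2 = 0.
a = 18: τ(18) = 6; 18 mod 2 = 0.
a = 20: τ(20) = 6; 20 mod 2 = 0.
a = 28: τ(28) = 6; 28 mod 2 = 0.
a = 32: τ(32) = 6; 32 mod 2 = 0.
a = 44: τ(44) = 6; 44 mod 2 = 0.
a = 45: τ(45) = 6; 45 mod 2 = 1.

a = 45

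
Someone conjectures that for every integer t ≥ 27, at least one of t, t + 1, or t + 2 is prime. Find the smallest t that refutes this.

t = 32

Check each integer t ≥ 27 in order until t, t + 1, t + 2 are all composite.
t = 27: 29 is prime.
t = 28: 29 is prime.
t = 29: 29 is prime.
t = 30: 31 is prime.
t = 31: 31 is prime.
t = 32: 32 = 2 × 16; 33 = 3 × 11; 34 = 2 × 17 — all composite.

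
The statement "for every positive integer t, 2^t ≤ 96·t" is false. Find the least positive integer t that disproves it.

t = 10

A counterexample is any positive integer t such that 2^t > 96·t; we check each in order.
For t = 1, 2, 3, 4, 5, 6, 7, 8, 9 the conclusion holds.
t = 10: 2^t = 1024 and 96·t = 960, so 1024 > 960.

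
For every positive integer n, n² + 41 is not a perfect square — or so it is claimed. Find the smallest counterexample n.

Check each positive integer n in order until n² + 41 is a perfect square.
For n = 1, 2, 3, 4, …, 17, 18, 19 the conclusion holds.
n = 20: 20² + 41 = 441 = 21², a perfect square.
Thus n = 20 disproves the claim, and no smaller n works.

n = 20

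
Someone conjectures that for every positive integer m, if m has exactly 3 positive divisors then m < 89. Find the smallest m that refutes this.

Check each positive integer m in order until m has exactly 3 positive divisors but the claim fails.
For m = 4, 9, 25, 49 the conclusion holds.
m = 121: τ(121) = 3; 121 ≥ 89.

m = 121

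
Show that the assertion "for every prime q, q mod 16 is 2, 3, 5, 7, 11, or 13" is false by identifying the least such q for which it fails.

A counterexample is any prime q such that the claim fails; we check each in order.
For q = 2, 3, 5, 7, 11, 13 the conclusion holds.
q = 17: 17 mod 16 = 1 — not in {2, 3, 5, 7, 11, 13}.

q = 17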